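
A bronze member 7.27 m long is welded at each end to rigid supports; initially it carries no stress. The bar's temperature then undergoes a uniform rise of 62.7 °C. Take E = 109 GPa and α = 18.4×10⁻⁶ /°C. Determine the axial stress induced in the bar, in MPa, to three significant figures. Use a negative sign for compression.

Free thermal expansion αLΔT = 18.4e-6 · 7270 · 62.7 = 8.387 mm.
The walls impose strain ε = −(8.387)/7270 = -1.1537e-03; σ = Eε = 109000 · -1.1537e-03 = -125.8 MPa.

-126 MPa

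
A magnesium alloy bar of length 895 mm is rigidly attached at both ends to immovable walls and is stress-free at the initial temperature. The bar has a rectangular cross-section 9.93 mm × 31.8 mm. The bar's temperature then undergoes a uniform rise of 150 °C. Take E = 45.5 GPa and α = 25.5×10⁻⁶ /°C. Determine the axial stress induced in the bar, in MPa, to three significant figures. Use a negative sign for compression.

-174 MPa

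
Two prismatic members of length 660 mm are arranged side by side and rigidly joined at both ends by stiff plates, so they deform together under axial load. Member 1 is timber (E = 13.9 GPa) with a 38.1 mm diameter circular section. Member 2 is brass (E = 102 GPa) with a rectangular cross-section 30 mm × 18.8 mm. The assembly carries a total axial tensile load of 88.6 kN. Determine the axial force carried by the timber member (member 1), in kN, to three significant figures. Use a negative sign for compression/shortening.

A_1 = 1140 mm².
A_2 = 564 mm².
Equal strain + equilibrium ⇒ each member carries load in proportion to AE: A₁E₁ = 15850000 N, A₂E₂ = 57530000 N, ΣAE = 73380000 N.
F₁ = P·A₁E₁/ΣAE = 88600·15850000/73380000 = 19140 N.

19.1 kN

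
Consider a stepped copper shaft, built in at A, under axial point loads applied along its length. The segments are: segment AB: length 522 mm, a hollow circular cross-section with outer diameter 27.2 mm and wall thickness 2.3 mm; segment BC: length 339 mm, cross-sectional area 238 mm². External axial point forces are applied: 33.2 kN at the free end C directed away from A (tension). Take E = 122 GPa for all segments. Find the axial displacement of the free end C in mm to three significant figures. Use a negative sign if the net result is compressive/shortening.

Internal axial forces (sectioning from the free end, tension +): N_BC = 33.2 kN, N_AB = 33.2 kN.
A_AB = 179.9 mm².
δ_AB = 33200·522/(179.9·122000) = 0.7895 mm
δ_BC = 33200·339/(238·122000) = 0.3876 mm
δ = Σδ_i = 1.177 mm.

1.18 mm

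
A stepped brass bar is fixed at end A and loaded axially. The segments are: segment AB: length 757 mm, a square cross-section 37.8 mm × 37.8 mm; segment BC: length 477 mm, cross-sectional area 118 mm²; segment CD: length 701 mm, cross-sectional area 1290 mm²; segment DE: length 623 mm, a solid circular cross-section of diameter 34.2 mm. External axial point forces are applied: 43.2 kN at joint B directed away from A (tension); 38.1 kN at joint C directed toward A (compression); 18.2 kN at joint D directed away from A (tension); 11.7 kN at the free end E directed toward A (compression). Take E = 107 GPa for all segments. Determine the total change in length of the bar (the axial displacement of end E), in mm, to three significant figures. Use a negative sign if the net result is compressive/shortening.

Internal axial forces (sectioning from the free end, tension +): N_DE = -11.7 kN, N_CD = 6.5 kN, N_BC = -31.6 kN, N_AB = 11.6 kN.
A_AB = 1429 mm².
A_DE = 918.6 mm².
δ_AB = 11600·757/(1429·107000) = 0.05744 mm
δ_BC = -31600·477/(118·107000) = -1.194 mm
δ_CD = 6500·701/(1290·107000) = 0.03301 mm
δ_DE = -11700·623/(918.6·107000) = -0.07416 mm
δ = Σδ_i = -1.178 mm.

-1.18 mm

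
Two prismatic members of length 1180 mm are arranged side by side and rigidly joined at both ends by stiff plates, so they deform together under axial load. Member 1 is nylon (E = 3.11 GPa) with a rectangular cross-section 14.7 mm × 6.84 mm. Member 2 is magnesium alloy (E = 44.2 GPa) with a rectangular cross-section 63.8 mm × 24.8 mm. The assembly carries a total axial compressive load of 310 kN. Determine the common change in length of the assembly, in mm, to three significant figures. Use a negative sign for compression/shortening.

A_1 = 100.5 mm².
A_2 = 1582 mm².
Equal strain + equilibrium ⇒ each member carries load in proportion to AE: A₁E₁ = 312700 N, A₂E₂ = 69940000 N, ΣAE = 70250000 N.
δ = PL/ΣAE = -310000·1180/70250000 = -5.207 mm.

-5.21 mm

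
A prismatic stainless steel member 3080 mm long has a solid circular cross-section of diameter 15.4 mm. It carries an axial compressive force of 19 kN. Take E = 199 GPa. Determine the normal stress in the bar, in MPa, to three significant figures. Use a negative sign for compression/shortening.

-102 MPa

A = 186.3 mm².
σ = N/A = -19000/186.3 = -102 MPa.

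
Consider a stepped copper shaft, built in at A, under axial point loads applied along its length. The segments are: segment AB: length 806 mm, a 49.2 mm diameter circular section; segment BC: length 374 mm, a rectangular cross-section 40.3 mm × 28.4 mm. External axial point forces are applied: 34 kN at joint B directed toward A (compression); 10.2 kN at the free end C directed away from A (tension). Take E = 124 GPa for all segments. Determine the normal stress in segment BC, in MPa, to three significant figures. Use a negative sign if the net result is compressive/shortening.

Internal axial forces (sectioning from the free end, tension +): N_BC = 10.2 kN, N_AB = -23.8 kN.
A_BC = 1145 mm².
σ_BC = N_BC/A_BC = 10200/1145 = 8.912 MPa.

8.91 MPa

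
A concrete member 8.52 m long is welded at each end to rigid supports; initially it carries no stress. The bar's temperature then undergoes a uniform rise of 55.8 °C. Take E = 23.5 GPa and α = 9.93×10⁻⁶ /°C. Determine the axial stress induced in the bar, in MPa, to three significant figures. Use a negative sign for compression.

Free thermal expansion αLΔT = 9.93e-6 · 8520 · 55.8 = 4.721 mm.
The walls impose strain ε = −(4.721)/8520 = -5.5409e-04; σ = Eε = 23500 · -5.5409e-04 = -13.02 MPa.

-13.0 MPa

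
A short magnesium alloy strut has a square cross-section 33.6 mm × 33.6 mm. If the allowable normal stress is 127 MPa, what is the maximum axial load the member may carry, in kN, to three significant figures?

143 kN

A = 1129 mm².
P_max = σ_allow · A = 127 · 1129 = 143400 N = 143.4 kN.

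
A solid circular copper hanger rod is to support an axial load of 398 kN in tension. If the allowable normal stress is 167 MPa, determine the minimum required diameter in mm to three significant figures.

Required area A ≥ P/σ_allow = 398000/167 = 2383 mm².
For a solid circular section, d ≥ √(4A/π) = 55.09 mm.

55.1 mm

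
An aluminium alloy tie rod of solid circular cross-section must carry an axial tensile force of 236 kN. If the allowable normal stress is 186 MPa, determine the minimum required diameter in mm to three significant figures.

Required area A ≥ P/σ_allow = 236000/186 = 1269 mm².
For a solid circular section, d ≥ √(4A/π) = 40.19 mm.

40.2 mm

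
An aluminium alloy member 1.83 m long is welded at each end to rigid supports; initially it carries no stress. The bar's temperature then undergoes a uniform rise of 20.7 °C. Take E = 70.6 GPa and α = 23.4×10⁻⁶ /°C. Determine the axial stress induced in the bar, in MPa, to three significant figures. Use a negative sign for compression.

-34.2 MPa

Free thermal expansion αLΔT = 23.4e-6 · 1830 · 20.7 = 0.8864 mm.
The walls impose strain ε = −(0.8864)/1830 = -4.8438e-04; σ = Eε = 70600 · -4.8438e-04 = -34.2 MPa.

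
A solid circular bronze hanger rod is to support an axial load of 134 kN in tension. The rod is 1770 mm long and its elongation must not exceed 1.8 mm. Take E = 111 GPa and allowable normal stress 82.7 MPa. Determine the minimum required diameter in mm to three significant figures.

Required area A ≥ P/σ_allow = 134000/82.7 = 1620 mm².
For a solid circular section, d ≥ √(4A/π) = 45.42 mm.
Elongation limit: A ≥ PL/(Eδ_allow) = 134000·1770/(111000·1.8) = 1187 mm² ⇒ d ≥ 38.88 mm.
The stress limit governs.

45.4 mm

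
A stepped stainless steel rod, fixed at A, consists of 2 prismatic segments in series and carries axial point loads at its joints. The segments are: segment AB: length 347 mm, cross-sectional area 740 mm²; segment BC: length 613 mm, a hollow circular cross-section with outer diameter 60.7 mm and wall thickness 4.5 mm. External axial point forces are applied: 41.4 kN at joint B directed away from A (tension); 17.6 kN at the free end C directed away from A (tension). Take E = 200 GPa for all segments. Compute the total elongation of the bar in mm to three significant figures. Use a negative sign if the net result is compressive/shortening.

0.206 mm

Internal axial forces (sectioning from the free end, tension +): N_BC = 17.6 kN, N_AB = 59 kN.
A_BC = 794.5 mm².
δ_AB = 59000·347/(740·200000) = 0.1383 mm
δ_BC = 17600·613/(794.5·200000) = 0.0679 mm
δ = Σδ_i = 0.2062 mm.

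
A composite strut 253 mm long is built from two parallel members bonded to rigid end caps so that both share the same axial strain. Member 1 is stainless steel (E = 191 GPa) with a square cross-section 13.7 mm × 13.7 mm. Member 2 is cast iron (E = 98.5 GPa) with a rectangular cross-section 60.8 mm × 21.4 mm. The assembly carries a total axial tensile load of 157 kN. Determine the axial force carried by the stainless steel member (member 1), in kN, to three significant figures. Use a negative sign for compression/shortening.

A_1 = 187.7 mm².
A_2 = 1301 mm².
Equal strain + equilibrium ⇒ each member carries load in proportion to AE: A₁E₁ = 35850000 N, A₂E₂ = 128200000 N, ΣAE = 164000000 N.
F₁ = P·A₁E₁/ΣAE = 157000·35850000/164000000 = 34320 N.

34.3 kN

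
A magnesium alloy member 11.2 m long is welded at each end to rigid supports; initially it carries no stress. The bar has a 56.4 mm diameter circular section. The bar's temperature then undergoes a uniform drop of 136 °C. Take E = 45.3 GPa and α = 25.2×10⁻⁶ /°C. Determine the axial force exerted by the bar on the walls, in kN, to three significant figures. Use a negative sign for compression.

Free thermal expansion αLΔT = 25.2e-6 · 11200 · -136 = -38.38 mm.
The walls impose strain ε = −(-38.38)/11200 = 3.4272e-03; σ = Eε = 45300 · 3.4272e-03 = 155.3 MPa.
Wall reaction R = σ·A = 155.3·2498 = 387900 N = 387.9 kN.

388 kN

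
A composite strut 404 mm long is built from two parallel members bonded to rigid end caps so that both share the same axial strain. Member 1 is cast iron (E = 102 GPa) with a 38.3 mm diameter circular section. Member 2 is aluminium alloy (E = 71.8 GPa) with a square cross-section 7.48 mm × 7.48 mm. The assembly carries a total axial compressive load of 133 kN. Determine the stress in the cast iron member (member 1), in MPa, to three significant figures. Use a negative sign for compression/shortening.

-112 MPa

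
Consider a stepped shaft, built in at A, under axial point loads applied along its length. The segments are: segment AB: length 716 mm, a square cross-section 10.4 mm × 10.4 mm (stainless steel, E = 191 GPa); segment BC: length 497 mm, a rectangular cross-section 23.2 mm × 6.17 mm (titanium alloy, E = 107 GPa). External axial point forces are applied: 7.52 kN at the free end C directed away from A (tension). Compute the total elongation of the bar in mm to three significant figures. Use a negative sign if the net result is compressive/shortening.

Internal axial forces (sectioning from the free end, tension +): N_BC = 7.52 kN, N_AB = 7.52 kN.
A_AB = 108.2 mm².
A_BC = 143.1 mm².
δ_AB = 7520·716/(108.2·191000) = 0.2606 mm
δ_BC = 7520·497/(143.1·107000) = 0.244 mm
δ = Σδ_i = 0.5046 mm.

0.505 mm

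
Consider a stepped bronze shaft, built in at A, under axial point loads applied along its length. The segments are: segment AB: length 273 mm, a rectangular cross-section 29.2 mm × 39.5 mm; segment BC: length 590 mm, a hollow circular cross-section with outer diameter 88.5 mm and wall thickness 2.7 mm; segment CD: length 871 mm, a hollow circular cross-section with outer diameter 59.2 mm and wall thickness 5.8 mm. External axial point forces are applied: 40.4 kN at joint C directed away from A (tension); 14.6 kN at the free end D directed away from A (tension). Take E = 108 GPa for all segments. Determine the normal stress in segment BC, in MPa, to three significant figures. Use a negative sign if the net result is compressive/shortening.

75.6 MPa

Internal axial forces (sectioning from the free end, tension +): N_CD = 14.6 kN, N_BC = 55 kN, N_AB = 55 kN.
A_BC = 727.8 mm².
σ_BC = N_BC/A_BC = 55000/727.8 = 75.57 MPa.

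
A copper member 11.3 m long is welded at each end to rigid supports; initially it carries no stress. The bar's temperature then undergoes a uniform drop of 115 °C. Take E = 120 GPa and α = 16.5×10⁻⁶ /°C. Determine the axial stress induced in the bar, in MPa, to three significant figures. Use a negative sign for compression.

Free thermal expansion αLΔT = 16.5e-6 · 11300 · -115 = -21.44 mm.
The walls impose strain ε = −(-21.44)/11300 = 1.8975e-03; σ = Eε = 120000 · 1.8975e-03 = 227.7 MPa.

228 MPa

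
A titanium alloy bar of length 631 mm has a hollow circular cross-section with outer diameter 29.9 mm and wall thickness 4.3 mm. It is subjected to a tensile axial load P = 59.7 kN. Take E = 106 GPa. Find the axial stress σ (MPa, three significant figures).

A = 345.8 mm².
σ = N/A = 59700/345.8 = 172.6 MPa.

173 MPa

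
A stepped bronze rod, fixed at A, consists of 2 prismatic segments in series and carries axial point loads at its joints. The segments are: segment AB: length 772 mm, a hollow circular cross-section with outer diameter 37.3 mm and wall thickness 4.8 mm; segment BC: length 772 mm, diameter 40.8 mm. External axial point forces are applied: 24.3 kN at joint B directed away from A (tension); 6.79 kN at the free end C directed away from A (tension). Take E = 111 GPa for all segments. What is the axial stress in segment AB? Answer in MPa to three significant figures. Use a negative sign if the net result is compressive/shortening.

63.4 MPa

Internal axial forces (sectioning from the free end, tension +): N_BC = 6.79 kN, N_AB = 31.09 kN.
A_AB = 490.1 mm².
σ_AB = N_AB/A_AB = 31090/490.1 = 63.44 MPa.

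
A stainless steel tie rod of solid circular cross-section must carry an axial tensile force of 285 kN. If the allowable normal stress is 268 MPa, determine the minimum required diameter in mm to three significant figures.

36.8 mm

Required area A ≥ P/σ_allow = 285000/268 = 1063 mm².
For a solid circular section, d ≥ √(4A/π) = 36.8 mm.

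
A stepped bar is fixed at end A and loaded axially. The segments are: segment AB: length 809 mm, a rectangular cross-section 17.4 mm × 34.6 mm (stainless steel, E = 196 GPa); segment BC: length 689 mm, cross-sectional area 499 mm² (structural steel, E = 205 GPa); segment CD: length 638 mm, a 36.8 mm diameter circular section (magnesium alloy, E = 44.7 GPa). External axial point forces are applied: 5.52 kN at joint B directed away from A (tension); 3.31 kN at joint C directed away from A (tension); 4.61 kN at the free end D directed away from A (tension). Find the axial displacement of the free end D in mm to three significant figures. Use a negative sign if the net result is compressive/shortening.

0.207 mm

Internal axial forces (sectioning from the free end, tension +): N_CD = 4.61 kN, N_BC = 7.92 kN, N_AB = 13.44 kN.
A_AB = 602 mm².
A_CD = 1064 mm².
δ_AB = 13440·809/(602·196000) = 0.09214 mm
δ_BC = 7920·689/(499·205000) = 0.05334 mm
δ_CD = 4610·638/(1064·44700) = 0.06186 mm
δ = Σδ_i = 0.2074 mm.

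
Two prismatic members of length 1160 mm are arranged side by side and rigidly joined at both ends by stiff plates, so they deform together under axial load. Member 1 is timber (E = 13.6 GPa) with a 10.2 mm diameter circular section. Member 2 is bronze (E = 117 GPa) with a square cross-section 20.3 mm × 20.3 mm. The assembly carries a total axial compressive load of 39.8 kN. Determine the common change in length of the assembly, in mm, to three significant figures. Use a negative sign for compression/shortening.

-0.936 mm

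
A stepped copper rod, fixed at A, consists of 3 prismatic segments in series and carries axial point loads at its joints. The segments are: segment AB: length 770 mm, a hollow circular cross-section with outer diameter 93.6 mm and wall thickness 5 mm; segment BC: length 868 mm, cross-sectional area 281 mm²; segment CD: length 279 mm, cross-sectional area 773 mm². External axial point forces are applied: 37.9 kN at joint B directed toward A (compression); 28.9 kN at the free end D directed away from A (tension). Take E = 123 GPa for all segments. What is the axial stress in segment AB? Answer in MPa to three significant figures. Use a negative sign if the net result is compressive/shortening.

-6.47 MPa

Internal axial forces (sectioning from the free end, tension +): N_CD = 28.9 kN, N_BC = 28.9 kN, N_AB = -9 kN.
A_AB = 1392 mm².
σ_AB = N_AB/A_AB = -9000/1392 = -6.467 MPa.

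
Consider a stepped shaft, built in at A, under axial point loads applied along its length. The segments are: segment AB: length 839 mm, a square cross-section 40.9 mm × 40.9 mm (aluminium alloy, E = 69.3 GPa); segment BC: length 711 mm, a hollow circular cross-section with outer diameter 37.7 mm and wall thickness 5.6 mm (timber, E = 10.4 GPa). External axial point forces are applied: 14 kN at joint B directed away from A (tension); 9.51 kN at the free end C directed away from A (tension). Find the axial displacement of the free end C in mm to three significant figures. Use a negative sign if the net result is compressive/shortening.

Internal axial forces (sectioning from the free end, tension +): N_BC = 9.51 kN, N_AB = 23.51 kN.
A_AB = 1673 mm².
A_BC = 564.7 mm².
δ_AB = 23510·839/(1673·69300) = 0.1702 mm
δ_BC = 9510·711/(564.7·10400) = 1.151 mm
δ = Σδ_i = 1.321 mm.

1.32 mm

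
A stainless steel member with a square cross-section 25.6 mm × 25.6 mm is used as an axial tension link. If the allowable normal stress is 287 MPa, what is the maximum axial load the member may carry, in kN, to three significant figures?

188 kN

A = 655.4 mm².
P_max = σ_allow · A = 287 · 655.4 = 188100 N = 188.1 kN.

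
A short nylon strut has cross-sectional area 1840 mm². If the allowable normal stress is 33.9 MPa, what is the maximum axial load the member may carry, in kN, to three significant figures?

62.4 kN

P_max = σ_allow · A = 33.9 · 1840 = 62380 N = 62.38 kN.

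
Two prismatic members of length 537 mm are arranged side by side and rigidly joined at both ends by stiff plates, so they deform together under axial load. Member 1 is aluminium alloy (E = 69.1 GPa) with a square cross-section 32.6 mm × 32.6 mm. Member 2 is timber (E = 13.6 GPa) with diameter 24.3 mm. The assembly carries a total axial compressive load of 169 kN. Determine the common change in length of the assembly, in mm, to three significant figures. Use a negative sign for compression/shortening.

A_1 = 1063 mm².
A_2 = 463.8 mm².
Equal strain + equilibrium ⇒ each member carries load in proportion to AE: A₁E₁ = 73440000 N, A₂E₂ = 6307000 N, ΣAE = 79740000 N.
δ = PL/ΣAE = -169000·537/79740000 = -1.138 mm.

-1.14 mm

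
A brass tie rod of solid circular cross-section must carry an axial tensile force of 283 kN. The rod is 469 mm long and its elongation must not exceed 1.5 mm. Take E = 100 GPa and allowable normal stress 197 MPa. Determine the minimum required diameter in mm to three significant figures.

42.8 mm

Required area A ≥ P/σ_allow = 283000/197 = 1437 mm².
For a solid circular section, d ≥ √(4A/π) = 42.77 mm.
Elongation limit: A ≥ PL/(Eδ_allow) = 283000·469/(100000·1.5) = 884.8 mm² ⇒ d ≥ 33.57 mm.
The stress limit governs.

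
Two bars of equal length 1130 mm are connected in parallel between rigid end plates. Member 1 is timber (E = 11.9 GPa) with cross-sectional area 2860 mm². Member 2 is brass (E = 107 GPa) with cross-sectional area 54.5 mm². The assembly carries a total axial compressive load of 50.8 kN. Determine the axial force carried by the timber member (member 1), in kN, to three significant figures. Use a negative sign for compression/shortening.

-43.4 kN

Equal strain + equilibrium ⇒ each member carries load in proportion to AE: A₁E₁ = 34030000 N, A₂E₂ = 5832000 N, ΣAE = 39870000 N.
F₁ = P·A₁E₁/ΣAE = -50800·34030000/39870000 = -43370 N.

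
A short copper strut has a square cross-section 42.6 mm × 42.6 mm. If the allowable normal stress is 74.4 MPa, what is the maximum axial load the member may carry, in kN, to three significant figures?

135 kN

A = 1815 mm².
P_max = σ_allow · A = 74.4 · 1815 = 135000 N = 135 kN.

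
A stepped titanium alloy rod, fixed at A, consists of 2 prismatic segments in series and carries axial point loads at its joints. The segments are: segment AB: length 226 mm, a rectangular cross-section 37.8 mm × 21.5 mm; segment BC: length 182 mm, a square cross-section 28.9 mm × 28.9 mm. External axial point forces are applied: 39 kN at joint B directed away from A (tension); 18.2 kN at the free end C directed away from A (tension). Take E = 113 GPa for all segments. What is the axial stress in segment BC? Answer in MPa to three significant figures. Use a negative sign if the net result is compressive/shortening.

21.8 MPa

Internal axial forces (sectioning from the free end, tension +): N_BC = 18.2 kN, N_AB = 57.2 kN.
A_BC = 835.2 mm².
σ_BC = N_BC/A_BC = 18200/835.2 = 21.79 MPa.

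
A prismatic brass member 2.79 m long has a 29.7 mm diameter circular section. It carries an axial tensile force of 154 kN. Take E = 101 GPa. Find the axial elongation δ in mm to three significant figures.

A = 692.8 mm².
δ_mech = NL/(AE) = 154000·2790/(692.8·101000) = 6.14 mm.

6.14 mm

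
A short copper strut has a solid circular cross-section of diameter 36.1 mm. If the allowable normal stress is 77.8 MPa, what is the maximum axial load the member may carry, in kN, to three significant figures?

79.6 kN

A = 1024 mm².
P_max = σ_allow · A = 77.8 · 1024 = 79630 N = 79.63 kN.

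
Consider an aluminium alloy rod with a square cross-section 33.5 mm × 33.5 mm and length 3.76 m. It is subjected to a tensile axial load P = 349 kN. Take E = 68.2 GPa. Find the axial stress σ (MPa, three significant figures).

A = 1122 mm².
σ = N/A = 349000/1122 = 311 MPa.

311 MPa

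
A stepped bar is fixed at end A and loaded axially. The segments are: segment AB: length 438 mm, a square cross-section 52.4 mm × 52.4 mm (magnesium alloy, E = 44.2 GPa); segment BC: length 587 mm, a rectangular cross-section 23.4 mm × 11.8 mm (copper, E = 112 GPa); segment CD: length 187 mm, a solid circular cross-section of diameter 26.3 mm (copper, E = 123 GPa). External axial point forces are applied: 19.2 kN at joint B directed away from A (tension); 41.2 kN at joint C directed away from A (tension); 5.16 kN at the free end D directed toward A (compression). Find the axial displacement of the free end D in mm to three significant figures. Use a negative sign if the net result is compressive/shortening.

0.869 mm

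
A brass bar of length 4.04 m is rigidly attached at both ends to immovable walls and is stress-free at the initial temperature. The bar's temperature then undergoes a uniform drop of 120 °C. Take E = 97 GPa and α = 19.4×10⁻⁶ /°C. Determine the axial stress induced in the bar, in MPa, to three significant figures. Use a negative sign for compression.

Free thermal expansion αLΔT = 19.4e-6 · 4040 · -120 = -9.405 mm.
The walls impose strain ε = −(-9.405)/4040 = 2.3280e-03; σ = Eε = 97000 · 2.3280e-03 = 225.8 MPa.

226 MPa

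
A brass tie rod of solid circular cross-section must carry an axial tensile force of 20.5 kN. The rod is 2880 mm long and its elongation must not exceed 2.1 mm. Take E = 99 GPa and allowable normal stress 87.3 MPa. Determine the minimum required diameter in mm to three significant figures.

Required area A ≥ P/σ_allow = 20500/87.3 = 234.8 mm².
For a solid circular section, d ≥ √(4A/π) = 17.29 mm.
Elongation limit: A ≥ PL/(Eδ_allow) = 20500·2880/(99000·2.1) = 284 mm² ⇒ d ≥ 19.02 mm.
The elongation limit governs.

19.0 mm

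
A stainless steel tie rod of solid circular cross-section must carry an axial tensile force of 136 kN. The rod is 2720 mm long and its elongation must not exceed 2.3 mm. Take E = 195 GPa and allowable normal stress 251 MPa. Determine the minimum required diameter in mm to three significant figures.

32.4 mm

Required area A ≥ P/σ_allow = 136000/251 = 541.8 mm².
For a solid circular section, d ≥ √(4A/π) = 26.27 mm.
Elongation limit: A ≥ PL/(Eδ_allow) = 136000·2720/(195000·2.3) = 824.8 mm² ⇒ d ≥ 32.41 mm.
The elongation limit governs.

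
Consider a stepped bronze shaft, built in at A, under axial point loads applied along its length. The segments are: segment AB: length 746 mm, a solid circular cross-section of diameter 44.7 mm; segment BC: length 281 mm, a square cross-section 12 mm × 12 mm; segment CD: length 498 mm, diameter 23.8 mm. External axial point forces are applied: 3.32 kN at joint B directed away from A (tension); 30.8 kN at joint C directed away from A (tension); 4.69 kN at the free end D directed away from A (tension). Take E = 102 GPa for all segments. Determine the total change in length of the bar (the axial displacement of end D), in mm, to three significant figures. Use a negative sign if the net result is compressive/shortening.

0.911 mm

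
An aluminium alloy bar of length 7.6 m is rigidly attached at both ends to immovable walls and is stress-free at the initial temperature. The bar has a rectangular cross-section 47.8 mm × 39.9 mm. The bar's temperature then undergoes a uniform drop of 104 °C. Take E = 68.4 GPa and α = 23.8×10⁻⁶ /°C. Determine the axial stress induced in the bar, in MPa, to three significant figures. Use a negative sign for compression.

169 MPa

Free thermal expansion αLΔT = 23.8e-6 · 7600 · -104 = -18.81 mm.
The walls impose strain ε = −(-18.81)/7600 = 2.4752e-03; σ = Eε = 68400 · 2.4752e-03 = 169.3 MPa.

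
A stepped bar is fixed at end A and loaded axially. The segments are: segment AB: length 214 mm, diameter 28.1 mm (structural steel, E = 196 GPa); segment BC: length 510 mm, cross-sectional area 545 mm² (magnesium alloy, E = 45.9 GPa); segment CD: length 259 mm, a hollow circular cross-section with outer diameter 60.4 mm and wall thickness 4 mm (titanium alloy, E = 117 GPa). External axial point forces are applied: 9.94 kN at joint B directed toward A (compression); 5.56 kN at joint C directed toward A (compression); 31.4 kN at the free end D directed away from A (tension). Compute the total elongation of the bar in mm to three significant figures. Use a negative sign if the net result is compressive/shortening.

Internal axial forces (sectioning from the free end, tension +): N_CD = 31.4 kN, N_BC = 25.84 kN, N_AB = 15.9 kN.
A_AB = 620.2 mm².
A_CD = 708.7 mm².
δ_AB = 15900·214/(620.2·196000) = 0.02799 mm
δ_BC = 25840·510/(545·45900) = 0.5268 mm
δ_CD = 31400·259/(708.7·117000) = 0.09807 mm
δ = Σδ_i = 0.6529 mm.

0.653 mm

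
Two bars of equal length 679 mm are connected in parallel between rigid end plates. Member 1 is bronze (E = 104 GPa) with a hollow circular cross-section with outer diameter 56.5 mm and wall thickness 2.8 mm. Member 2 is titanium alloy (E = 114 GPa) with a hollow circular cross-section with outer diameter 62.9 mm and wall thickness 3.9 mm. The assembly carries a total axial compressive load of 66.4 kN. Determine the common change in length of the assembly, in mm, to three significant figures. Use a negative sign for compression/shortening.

-0.343 mm

A_1 = 472.4 mm².
A_2 = 722.9 mm².
Equal strain + equilibrium ⇒ each member carries load in proportion to AE: A₁E₁ = 49130000 N, A₂E₂ = 82410000 N, ΣAE = 131500000 N.
δ = PL/ΣAE = -66400·679/131500000 = -0.3428 mm.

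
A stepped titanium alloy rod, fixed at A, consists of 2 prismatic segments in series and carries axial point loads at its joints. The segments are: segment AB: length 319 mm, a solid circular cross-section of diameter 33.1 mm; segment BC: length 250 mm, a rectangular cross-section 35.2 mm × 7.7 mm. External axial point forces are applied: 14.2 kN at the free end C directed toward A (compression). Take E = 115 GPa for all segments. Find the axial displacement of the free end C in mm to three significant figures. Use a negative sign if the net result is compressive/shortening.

Internal axial forces (sectioning from the free end, tension +): N_BC = -14.2 kN, N_AB = -14.2 kN.
A_AB = 860.5 mm².
A_BC = 271 mm².
δ_AB = -14200·319/(860.5·115000) = -0.04578 mm
δ_BC = -14200·250/(271·115000) = -0.1139 mm
δ = Σδ_i = -0.1597 mm.

-0.160 mm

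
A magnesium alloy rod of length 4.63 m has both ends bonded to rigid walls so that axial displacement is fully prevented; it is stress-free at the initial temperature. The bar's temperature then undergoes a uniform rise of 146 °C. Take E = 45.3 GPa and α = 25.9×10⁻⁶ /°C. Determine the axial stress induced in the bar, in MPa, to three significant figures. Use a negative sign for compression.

-171 MPa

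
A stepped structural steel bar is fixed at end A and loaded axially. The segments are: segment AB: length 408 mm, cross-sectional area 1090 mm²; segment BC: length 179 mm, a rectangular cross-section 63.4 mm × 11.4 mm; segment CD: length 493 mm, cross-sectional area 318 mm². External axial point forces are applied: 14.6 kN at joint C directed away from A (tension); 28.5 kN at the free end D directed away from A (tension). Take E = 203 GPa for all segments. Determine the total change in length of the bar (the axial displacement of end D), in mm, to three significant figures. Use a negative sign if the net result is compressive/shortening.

Internal axial forces (sectioning from the free end, tension +): N_CD = 28.5 kN, N_BC = 43.1 kN, N_AB = 43.1 kN.
A_BC = 722.8 mm².
δ_AB = 43100·408/(1090·203000) = 0.07947 mm
δ_BC = 43100·179/(722.8·203000) = 0.05258 mm
δ_CD = 28500·493/(318·203000) = 0.2177 mm
δ = Σδ_i = 0.3497 mm.

0.350 mm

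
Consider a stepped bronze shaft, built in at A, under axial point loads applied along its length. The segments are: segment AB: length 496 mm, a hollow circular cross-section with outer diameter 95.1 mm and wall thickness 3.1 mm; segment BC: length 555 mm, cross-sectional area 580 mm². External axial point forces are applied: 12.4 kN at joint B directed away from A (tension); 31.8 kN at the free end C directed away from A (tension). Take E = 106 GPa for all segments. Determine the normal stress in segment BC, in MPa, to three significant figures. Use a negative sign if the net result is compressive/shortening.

54.8 MPa

Internal axial forces (sectioning from the free end, tension +): N_BC = 31.8 kN, N_AB = 44.2 kN.
σ_BC = N_BC/A_BC = 31800/580 = 54.83 MPa.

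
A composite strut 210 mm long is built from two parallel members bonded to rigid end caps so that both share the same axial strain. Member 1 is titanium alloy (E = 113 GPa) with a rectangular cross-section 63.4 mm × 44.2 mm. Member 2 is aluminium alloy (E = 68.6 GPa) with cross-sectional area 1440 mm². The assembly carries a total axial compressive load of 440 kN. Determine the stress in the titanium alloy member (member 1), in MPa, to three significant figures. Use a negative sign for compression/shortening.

-120 MPa

A_1 = 2802 mm².
Equal strain + equilibrium ⇒ each member carries load in proportion to AE: A₁E₁ = 316700000 N, A₂E₂ = 98780000 N, ΣAE = 415400000 N.
σ₁ = P·E₁/ΣAE = -440000·113000/415400000 = -119.7 MPa.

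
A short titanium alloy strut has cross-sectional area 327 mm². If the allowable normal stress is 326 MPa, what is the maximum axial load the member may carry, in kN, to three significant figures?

P_max = σ_allow · A = 326 · 327 = 106600 N = 106.6 kN.

107 kN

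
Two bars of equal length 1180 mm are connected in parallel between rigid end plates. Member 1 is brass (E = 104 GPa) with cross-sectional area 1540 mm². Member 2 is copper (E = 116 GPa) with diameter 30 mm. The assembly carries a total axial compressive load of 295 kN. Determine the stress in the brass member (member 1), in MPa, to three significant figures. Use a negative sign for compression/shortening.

A_2 = 706.9 mm².
Equal strain + equilibrium ⇒ each member carries load in proportion to AE: A₁E₁ = 160200000 N, A₂E₂ = 82000000 N, ΣAE = 242200000 N.
σ₁ = P·E₁/ΣAE = -295000·104000/242200000 = -126.7 MPa.

-127 MPa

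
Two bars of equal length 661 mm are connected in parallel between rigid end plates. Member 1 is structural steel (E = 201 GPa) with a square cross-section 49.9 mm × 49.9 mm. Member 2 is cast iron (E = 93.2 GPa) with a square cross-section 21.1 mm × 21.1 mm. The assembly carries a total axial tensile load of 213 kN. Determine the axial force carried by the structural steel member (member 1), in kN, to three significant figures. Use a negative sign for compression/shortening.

197 kN

A_1 = 2490 mm².
A_2 = 445.2 mm².
Equal strain + equilibrium ⇒ each member carries load in proportion to AE: A₁E₁ = 500500000 N, A₂E₂ = 41490000 N, ΣAE = 542000000 N.
F₁ = P·A₁E₁/ΣAE = 213000·500500000/542000000 = 196700 N.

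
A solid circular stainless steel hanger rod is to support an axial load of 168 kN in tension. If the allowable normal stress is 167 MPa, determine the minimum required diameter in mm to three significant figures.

35.8 mm

Required area A ≥ P/σ_allow = 168000/167 = 1006 mm².
For a solid circular section, d ≥ √(4A/π) = 35.79 mm.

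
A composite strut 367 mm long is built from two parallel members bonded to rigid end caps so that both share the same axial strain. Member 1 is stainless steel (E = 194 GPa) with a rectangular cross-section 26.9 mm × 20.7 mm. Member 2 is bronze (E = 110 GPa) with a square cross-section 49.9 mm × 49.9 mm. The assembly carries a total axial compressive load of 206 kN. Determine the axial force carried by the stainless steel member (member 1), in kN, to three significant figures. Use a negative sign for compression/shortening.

A_1 = 556.8 mm².
A_2 = 2490 mm².
Equal strain + equilibrium ⇒ each member carries load in proportion to AE: A₁E₁ = 108000000 N, A₂E₂ = 273900000 N, ΣAE = 381900000 N.
F₁ = P·A₁E₁/ΣAE = -206000·108000000/381900000 = -58270 N.

-58.3 kN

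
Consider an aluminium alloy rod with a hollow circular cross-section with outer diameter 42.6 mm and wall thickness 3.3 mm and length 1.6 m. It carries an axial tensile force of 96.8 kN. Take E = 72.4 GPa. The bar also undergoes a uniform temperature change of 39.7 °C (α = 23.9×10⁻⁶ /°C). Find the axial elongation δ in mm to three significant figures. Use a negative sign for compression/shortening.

A = 407.4 mm².
δ_mech = NL/(AE) = 96800·1600/(407.4·72400) = 5.25 mm.
δ_thermal = αLΔT = 23.9e-6·1600·39.7 = 1.518 mm.
δ = δ_mech + δ_thermal = 6.769 mm.

6.77 mm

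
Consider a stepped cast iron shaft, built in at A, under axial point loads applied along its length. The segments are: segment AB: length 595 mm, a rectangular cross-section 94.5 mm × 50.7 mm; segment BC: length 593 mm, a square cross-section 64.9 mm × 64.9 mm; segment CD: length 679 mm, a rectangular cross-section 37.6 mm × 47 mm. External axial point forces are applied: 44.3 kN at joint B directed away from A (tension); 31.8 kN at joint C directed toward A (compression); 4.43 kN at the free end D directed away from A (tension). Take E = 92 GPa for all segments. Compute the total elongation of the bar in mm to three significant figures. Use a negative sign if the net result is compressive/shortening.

-5.30e-04 mm

Internal axial forces (sectioning from the free end, tension +): N_CD = 4.43 kN, N_BC = -27.37 kN, N_AB = 16.93 kN.
A_AB = 4791 mm².
A_BC = 4212 mm².
A_CD = 1767 mm².
δ_AB = 16930·595/(4791·92000) = 0.02285 mm
δ_BC = -27370·593/(4212·92000) = -0.04188 mm
δ_CD = 4430·679/(1767·92000) = 0.0185 mm
δ = Σδ_i = -0.00053 mm.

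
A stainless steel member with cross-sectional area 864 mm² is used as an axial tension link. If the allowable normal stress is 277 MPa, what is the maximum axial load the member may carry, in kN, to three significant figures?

239 kN

P_max = σ_allow · A = 277 · 864 = 239300 N = 239.3 kN.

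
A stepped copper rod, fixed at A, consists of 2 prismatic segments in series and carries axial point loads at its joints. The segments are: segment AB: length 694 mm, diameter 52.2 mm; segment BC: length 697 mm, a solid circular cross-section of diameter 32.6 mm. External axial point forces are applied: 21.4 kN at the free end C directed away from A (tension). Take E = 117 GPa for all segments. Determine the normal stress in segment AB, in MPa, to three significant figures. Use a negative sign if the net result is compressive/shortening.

Internal axial forces (sectioning from the free end, tension +): N_BC = 21.4 kN, N_AB = 21.4 kN.
A_AB = 2140 mm².
σ_AB = N_AB/A_AB = 21400/2140 = 10 MPa.

10.0 MPa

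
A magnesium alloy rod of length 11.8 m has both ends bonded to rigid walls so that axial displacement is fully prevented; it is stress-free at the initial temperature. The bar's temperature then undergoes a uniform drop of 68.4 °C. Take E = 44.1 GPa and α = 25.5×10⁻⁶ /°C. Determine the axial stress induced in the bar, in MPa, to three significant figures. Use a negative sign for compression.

Free thermal expansion αLΔT = 25.5e-6 · 11800 · -68.4 = -20.58 mm.
The walls impose strain ε = −(-20.58)/11800 = 1.7442e-03; σ = Eε = 44100 · 1.7442e-03 = 76.92 MPa.

76.9 MPa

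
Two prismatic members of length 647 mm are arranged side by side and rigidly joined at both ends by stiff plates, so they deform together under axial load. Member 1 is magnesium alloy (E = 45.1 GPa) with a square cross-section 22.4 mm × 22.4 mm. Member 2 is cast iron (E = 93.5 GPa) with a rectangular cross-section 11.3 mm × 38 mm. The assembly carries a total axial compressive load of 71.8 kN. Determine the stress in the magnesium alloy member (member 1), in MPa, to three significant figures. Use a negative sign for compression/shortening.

A_1 = 501.8 mm².
A_2 = 429.4 mm².
Equal strain + equilibrium ⇒ each member carries load in proportion to AE: A₁E₁ = 22630000 N, A₂E₂ = 40150000 N, ΣAE = 62780000 N.
σ₁ = P·E₁/ΣAE = -71800·45100/62780000 = -51.58 MPa.

-51.6 MPa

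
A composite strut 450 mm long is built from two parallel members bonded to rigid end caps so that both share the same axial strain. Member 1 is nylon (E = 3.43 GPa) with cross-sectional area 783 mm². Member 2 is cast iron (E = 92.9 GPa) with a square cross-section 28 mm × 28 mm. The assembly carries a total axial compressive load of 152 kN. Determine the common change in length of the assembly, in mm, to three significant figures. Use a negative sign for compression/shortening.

A_2 = 784 mm².
Equal strain + equilibrium ⇒ each member carries load in proportion to AE: A₁E₁ = 2686000 N, A₂E₂ = 72830000 N, ΣAE = 75520000 N.
δ = PL/ΣAE = -152000·450/75520000 = -0.9057 mm.

-0.906 mm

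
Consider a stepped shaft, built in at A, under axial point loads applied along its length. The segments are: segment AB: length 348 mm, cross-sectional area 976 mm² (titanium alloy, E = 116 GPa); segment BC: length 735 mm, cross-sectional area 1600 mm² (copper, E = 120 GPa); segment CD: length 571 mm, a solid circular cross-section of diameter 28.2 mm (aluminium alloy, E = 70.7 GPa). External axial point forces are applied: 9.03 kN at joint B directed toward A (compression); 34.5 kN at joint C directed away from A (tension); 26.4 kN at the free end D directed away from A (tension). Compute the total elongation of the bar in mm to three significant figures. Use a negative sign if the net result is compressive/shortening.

0.734 mm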